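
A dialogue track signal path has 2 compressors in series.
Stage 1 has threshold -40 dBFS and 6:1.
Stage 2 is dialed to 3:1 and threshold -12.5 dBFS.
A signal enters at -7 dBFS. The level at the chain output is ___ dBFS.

-34.5 dBFS

Stage 1: 33 dB above -40 dBFS, reduced 6:1 to 5.5 dB above → -34.5 dBFS.
Stage 2: -34.5 dBFS ≤ -12.5 dBFS, so stage 2 doesn't engage; output -34.5 dBFS.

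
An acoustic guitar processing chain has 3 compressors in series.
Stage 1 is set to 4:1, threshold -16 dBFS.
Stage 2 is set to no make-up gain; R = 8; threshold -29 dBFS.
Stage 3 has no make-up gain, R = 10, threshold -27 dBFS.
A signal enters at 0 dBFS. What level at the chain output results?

-26.9875 dBFS

Stage 1: 16 dB above -16 dBFS, reduced 4:1 to 4 dB above → -12 dBFS.
Stage 2: -12 dBFS is 17 dB over -29 dBFS; at 8:1 that becomes 2.125 dB over, giving -26.875 dBFS.
Stage 3: overshoot 0.125 dB → 0.125/10 = 0.0125 dB → -26.9875 dBFS.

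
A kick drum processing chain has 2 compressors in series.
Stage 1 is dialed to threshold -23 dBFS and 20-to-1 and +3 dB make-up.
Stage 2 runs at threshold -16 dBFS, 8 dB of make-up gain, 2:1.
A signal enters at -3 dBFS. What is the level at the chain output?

Stage 1: 20 dB above -23 dBFS, reduced 20:1 to 1 dB above → -22 dBFS; +3 dB make-up → -19 dBFS.
Stage 2: -19 dBFS ≤ -16 dBFS, so stage 2 doesn't engage; make-up brings it to -11 dBFS.

-11 dBFS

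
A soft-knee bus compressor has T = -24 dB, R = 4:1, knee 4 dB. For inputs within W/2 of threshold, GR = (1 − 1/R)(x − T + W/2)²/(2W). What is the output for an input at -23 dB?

-23.84375 dB

x − T + W/2 = -23 − (-24) + 2 = 3.
GR = (1 − 1/4) × 3² / 8 = 0.75 × 9 / 8 = 0.84375 dB.
Output = -23 − 0.84375 = -23.84375 dB.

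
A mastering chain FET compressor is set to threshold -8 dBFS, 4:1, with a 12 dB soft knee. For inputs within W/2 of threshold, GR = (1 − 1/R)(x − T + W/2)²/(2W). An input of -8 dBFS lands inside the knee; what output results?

x − T + W/2 = -8 − (-8) + 6 = 6.
GR = (1 − 1/4) × 6² / 24 = 0.75 × 36 / 24 = 1.125 dB.
Output = -8 − 1.125 = -9.125 dBFS.

-9.125 dBFS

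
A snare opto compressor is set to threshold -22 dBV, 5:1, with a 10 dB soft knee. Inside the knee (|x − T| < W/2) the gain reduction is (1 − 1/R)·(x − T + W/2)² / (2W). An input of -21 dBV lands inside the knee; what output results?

x − T + W/2 = -21 − (-22) + 5 = 6.
GR = (1 − 1/5) × 6² / 20 = 0.8 × 36 / 20 = 1.44 dB.
Output = -21 − 1.44 = -22.44 dBV.

-22.44 dBV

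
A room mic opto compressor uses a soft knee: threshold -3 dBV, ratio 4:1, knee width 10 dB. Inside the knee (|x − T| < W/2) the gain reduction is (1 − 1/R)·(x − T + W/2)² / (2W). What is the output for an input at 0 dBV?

x − T + W/2 = 0 − (-3) + 5 = 8.
GR = (1 − 1/4) × 8² / 20 = 0.75 × 64 / 20 = 2.4 dB.
Output = 0 − 2.4 = -2.4 dBV.

-2.4 dBV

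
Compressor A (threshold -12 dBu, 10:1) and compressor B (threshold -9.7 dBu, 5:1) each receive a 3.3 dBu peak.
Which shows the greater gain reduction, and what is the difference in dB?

A: overshoot 15.3 dB → output overshoot 1.53 dB → GR 13.77 dB.
B: overshoot 13 dB → output overshoot 2.6 dB → GR 10.4 dB.
Difference: 3.37 dB in favour of A.

A, by 3.37 dB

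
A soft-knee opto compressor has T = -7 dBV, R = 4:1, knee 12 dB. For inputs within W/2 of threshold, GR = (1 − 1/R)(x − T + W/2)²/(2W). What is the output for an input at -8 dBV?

-8.78125 dBV

x − T + W/2 = -8 − (-7) + 6 = 5.
GR = (1 − 1/4) × 5² / 24 = 0.75 × 25 / 24 = 0.78125 dB.
Output = -8 − 0.78125 = -8.78125 dBV.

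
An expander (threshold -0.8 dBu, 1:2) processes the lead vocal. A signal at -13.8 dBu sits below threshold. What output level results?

Undershoot = (-0.8) − (-13.8) = 13 dB.
At 1:2, that expands to 26 dB under threshold.
Output = -0.8 − 26 = -26.8 dBu.

-26.8 dBu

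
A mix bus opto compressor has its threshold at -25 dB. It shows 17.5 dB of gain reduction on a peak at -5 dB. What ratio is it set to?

8:1

Input overshoot = -5 − (-25) = 20 dB.
Output overshoot = 20 − 17.5 = 2.5 dB.
Ratio = input overshoot / output overshoot = 20 / 2.5 = 8.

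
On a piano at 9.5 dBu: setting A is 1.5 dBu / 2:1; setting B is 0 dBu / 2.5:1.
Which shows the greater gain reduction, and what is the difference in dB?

A: 8 dB over, compressed to 4 dB over, so 4 dB of GR.
B: 9.5 dB over, compressed to 3.8 dB over, so 5.7 dB of GR.
Difference: 1.7 dB in favour of B.

B, by 1.7 dB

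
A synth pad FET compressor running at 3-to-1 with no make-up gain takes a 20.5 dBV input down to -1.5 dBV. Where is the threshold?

Let T be the threshold. Output overshoot = (input overshoot)/R, so -1.5 − T = (20.5 − T)/3.
3·(-1.5 − T) = 20.5 − T → 2·T = -4.5 − 20.5 = -25.
T = -25/2 = -12.5 dBV.

-12.5 dBV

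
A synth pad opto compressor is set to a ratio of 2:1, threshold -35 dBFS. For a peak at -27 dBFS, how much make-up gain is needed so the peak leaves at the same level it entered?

Without make-up, output = threshold + overshoot/2 = -35 + 4 = -31 dBFS.
Gap to target: 4 dB.

4 dB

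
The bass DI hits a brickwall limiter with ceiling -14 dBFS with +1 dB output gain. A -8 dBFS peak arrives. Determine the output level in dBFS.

-13 dBFS

The limiter clamps the peak to its -14 dBFS ceiling.
Output gain then adds 1 dB: -14 + 1 = -13 dBFS.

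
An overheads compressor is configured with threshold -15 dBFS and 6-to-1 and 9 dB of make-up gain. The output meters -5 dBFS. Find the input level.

Stripping the +9 dB make-up gives -14 dBFS at the gain stage.
That's 1 dB above the -15 dBFS threshold.
Undo the ratio: input overshoot = 1 × 6 = 6 dB, giving input = -9 dBFS.

-9 dBFS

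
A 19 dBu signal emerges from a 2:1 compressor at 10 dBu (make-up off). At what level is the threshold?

Input is 18 dB above T (since output overshoot × R = input overshoot: (10 − T)·2 = 19 − T gives T = 1 dBu).
Check: 1 + (19 − 1)/2 = 1 + 9 = 10 dBu. ✓

1 dBu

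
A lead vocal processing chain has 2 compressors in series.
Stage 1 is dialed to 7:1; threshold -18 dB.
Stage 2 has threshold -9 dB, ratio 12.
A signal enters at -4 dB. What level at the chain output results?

Stage 1: overshoot 14 dB → 14/7 = 2 dB → -16 dB.
Stage 2: -16 dB is at or below the -9 dB threshold — no compression; output -16 dB.

-16 dB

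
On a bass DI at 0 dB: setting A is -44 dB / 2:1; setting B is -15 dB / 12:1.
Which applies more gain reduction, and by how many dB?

A: 44 dB over, compressed to 22 dB over, so 22 dB of GR.
B: 15 dB over, compressed to 1.25 dB over, so 13.75 dB of GR.
A applies 8.25 dB more gain reduction.

A, by 8.25 dB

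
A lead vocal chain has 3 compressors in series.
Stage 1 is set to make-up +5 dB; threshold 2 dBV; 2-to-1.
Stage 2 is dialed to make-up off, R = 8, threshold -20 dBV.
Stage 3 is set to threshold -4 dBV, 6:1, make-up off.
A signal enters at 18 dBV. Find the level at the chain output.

-15.625 dBV

Stage 1: overshoot 16 dB → 16/2 = 8 dB → 10 dBV; +5 dB make-up → 15 dBV.
Stage 2: overshoot 35 dB → 35/8 = 4.375 dB → -15.625 dBV.
Stage 3: below threshold (-15.625 ≤ -4); passes unchanged; output -15.625 dBV.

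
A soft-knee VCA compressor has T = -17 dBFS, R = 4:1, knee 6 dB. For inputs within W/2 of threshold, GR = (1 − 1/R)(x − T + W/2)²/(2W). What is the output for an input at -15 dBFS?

-16.5625 dBFS

x − T + W/2 = -15 − (-17) + 3 = 5.
GR = (1 − 1/4) × 5² / 12 = 0.75 × 25 / 12 = 1.5625 dB.
Output = -15 − 1.5625 = -16.5625 dBFS.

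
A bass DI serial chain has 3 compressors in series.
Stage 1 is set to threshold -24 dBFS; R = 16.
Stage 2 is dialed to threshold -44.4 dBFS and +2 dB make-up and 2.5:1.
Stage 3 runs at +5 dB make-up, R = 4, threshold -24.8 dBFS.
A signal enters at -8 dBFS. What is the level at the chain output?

Stage 1: -8 dBFS is 16 dB over -24 dBFS; at 16:1 that becomes 1 dB over, giving -23 dBFS.
Stage 2: overshoot 21.4 dB → 21.4/2.5 = 8.56 dB → -35.84 dBFS; +2 dB make-up → -33.84 dBFS.
Stage 3: below threshold (-33.84 ≤ -24.8); passes unchanged; make-up brings it to -28.84 dBFS.

-28.84 dBFS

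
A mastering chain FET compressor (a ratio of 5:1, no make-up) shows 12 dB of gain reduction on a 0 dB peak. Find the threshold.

Let T be the threshold. Output overshoot = (input overshoot)/R, so -12 − T = (0 − T)/5.
5·(-12 − T) = 0 − T → 4·T = -60 − 0 = -60.
T = -60/4 = -15 dB.

-15 dB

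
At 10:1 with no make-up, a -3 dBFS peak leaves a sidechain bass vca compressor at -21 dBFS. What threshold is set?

-23 dBFS

Input is 20 dB above T (since output overshoot × R = input overshoot: (-21 − T)·10 = -3 − T gives T = -23 dBFS).
Check: -23 + (-3 − (-23))/10 = -23 + 2 = -21 dBFS. ✓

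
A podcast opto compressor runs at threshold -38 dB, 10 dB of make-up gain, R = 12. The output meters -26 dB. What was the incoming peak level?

Before make-up, the level was -26 − 10 = -36 dB.
The compressed level sits -36 − (-38) = 2 dB over threshold.
Input overshoot = R × output overshoot = 24 dB → input = -38 + 24 = -14 dB.

-14 dB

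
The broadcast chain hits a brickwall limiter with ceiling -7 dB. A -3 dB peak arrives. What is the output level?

At ∞:1, everything above -7 dB is held at the ceiling.

-7 dB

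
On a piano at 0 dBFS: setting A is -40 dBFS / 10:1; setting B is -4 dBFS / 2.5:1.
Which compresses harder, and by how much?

A, by 33.6 dB

A: 40 dB over, compressed to 4 dB over, so 36 dB of GR.
B: 4 dB over, compressed to 1.6 dB over, so 2.4 dB of GR.
A reduces 33.6 dB more.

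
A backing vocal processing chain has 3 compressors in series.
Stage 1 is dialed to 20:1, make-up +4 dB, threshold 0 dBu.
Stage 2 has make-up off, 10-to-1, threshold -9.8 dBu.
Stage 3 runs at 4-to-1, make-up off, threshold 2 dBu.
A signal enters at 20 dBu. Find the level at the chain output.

-8.32 dBu

Stage 1: overshoot 20 dB → 20/20 = 1 dB → 1 dBu; +4 dB make-up → 5 dBu.
Stage 2: 5 dBu is 14.8 dB over -9.8 dBu; at 10:1 that becomes 1.48 dB over, giving -8.32 dBu.
Stage 3: -8.32 dBu is at or below the 2 dBu threshold — no compression; output -8.32 dBu.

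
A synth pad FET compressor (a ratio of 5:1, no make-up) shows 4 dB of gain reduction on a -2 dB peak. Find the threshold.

-7 dB

Let T be the threshold. Output overshoot = (input overshoot)/R, so -6 − T = (-2 − T)/5.
5·(-6 − T) = -2 − T → 4·T = -30 − (-2) = -28.
T = -28/4 = -7 dB.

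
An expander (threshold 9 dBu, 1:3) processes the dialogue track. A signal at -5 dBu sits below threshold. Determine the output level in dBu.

-33 dBu

The input is 14 dB below the 9 dBu threshold.
A 1:3 expander multiplies undershoot by 3: 14 × 3 = 42 dB below threshold.
Output = 9 − 42 = -33 dBu.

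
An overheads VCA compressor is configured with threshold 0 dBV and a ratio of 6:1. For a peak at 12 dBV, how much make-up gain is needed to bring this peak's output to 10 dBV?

8 dB

Overshoot 12 dB → 12/6 = 2 dB after compression, so the compressed level is 0 + 2 = 2 dBV.
Make-up = target − compressed = 10 − 2 = 8 dB.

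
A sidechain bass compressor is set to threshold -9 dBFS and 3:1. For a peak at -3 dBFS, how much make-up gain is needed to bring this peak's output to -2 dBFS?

The peak compresses to -9 + 6/3 = -7 dBFS.
To reach -2 dBFS requires -2 − (-7) = 5 dB of make-up.

5 dB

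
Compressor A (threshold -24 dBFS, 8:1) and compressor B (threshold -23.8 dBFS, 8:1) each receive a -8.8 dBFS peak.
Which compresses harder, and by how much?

A: 15.2 dB over, compressed to 1.9 dB over, so 13.3 dB of GR.
B: 15 dB over, compressed to 1.875 dB over, so 13.125 dB of GR.
Difference: 0.175 dB in favour of A.

A, by 0.175 dB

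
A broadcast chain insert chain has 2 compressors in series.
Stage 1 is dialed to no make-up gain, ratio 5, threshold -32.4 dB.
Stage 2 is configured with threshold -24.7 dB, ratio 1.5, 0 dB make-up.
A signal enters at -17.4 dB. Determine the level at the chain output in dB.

-29.4 dB

Stage 1: overshoot 15 dB → 15/5 = 3 dB → -29.4 dB.
Stage 2: -29.4 dB ≤ -24.7 dB, so stage 2 doesn't engage; output -29.4 dB.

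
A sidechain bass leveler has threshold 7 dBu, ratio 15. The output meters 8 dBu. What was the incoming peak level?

22 dBu

That's 1 dB above the 7 dBu threshold.
Undo the ratio: input overshoot = 1 × 15 = 15 dB, giving input = 22 dBu.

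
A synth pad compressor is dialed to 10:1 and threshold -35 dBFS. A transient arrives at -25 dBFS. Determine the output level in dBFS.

-34 dBFS

Overshoot: -25 − (-35) = 10 dB.
The 10 dB excess becomes 1 dB after 10:1 reduction.
So the level is -35 + 1 = -34 dBFS.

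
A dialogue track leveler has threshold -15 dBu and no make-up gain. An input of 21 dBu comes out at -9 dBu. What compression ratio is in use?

6:1

Input overshoot = 21 − (-15) = 36 dB; output overshoot = -9 − (-15) = 6 dB.
Ratio = 36 / 6 = 6.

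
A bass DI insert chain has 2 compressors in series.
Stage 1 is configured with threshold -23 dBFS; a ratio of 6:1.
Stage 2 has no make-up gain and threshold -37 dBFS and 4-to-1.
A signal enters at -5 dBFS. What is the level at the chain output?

Stage 1: 18 dB above -23 dBFS, reduced 6:1 to 3 dB above → -20 dBFS.
Stage 2: overshoot 17 dB → 17/4 = 4.25 dB → -32.75 dBFS.

-32.75 dBFS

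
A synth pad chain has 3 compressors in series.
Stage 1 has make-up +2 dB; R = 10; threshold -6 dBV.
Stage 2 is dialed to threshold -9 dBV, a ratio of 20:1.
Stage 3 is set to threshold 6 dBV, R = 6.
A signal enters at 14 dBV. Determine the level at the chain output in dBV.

Stage 1: 20 dB above -6 dBV, reduced 10:1 to 2 dB above → -4 dBV; +2 dB make-up → -2 dBV.
Stage 2: -2 dBV is 7 dB over -9 dBV; at 20:1 that becomes 0.35 dB over, giving -8.65 dBV.
Stage 3: -8.65 dBV is at or below the 6 dBV threshold — no compression; output -8.65 dBV.

-8.65 dBV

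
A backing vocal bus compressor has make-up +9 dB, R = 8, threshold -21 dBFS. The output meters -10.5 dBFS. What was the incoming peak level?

Before make-up, the level was -10.5 − 9 = -19.5 dBFS.
The compressed level sits -19.5 − (-21) = 1.5 dB over threshold.
Input overshoot = R × output overshoot = 12 dB → input = -21 + 12 = -9 dBFS.

-9 dBFS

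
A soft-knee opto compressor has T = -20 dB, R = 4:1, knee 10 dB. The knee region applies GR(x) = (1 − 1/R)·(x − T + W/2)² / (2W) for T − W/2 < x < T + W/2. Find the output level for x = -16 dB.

x − T + W/2 = -16 − (-20) + 5 = 9.
GR = (1 − 1/4) × 9² / 20 = 0.75 × 81 / 20 = 3.0375 dB.
Output = -16 − 3.0375 = -19.0375 dB.

-19.0375 dB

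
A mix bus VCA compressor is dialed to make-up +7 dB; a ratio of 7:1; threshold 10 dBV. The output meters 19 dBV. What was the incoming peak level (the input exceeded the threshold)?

Before make-up, the level was 19 − 7 = 12 dBV.
Post-compression overshoot = 12 − 10 = 2 dB.
Input overshoot = R × output overshoot = 14 dB → input = 10 + 14 = 24 dBV.

24 dBV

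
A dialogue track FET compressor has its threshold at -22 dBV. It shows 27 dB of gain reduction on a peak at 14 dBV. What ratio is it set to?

Input overshoot = 14 − (-22) = 36 dB.
Output overshoot = 36 − 27 = 9 dB.
Ratio = input overshoot / output overshoot = 36 / 9 = 4.

4:1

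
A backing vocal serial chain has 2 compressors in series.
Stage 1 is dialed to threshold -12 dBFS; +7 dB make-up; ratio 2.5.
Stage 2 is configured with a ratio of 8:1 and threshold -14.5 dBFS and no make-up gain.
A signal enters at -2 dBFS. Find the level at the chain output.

Stage 1: 10 dB above -12 dBFS, reduced 2.5:1 to 4 dB above → -8 dBFS; +7 dB make-up → -1 dBFS.
Stage 2: overshoot 13.5 dB → 13.5/8 = 1.6875 dB → -12.8125 dBFS.

-12.8125 dBFS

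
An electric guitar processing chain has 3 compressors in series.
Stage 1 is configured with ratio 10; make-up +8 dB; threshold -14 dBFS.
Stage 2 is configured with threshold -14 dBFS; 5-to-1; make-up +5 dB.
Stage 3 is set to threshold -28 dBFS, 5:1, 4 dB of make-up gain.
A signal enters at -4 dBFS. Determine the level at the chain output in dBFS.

Stage 1: -4 dBFS is 10 dB over -14 dBFS; at 10:1 that becomes 1 dB over, giving -13 dBFS; +8 dB make-up → -5 dBFS.
Stage 2: 9 dB above -14 dBFS, reduced 5:1 to 1.8 dB above → -12.2 dBFS; +5 dB make-up → -7.2 dBFS.
Stage 3: 20.8 dB above -28 dBFS, reduced 5:1 to 4.16 dB above → -23.84 dBFS; +4 dB make-up → -19.84 dBFS.

-19.84 dBFS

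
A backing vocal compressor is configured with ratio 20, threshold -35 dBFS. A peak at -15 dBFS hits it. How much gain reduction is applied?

-15 dBFS exceeds the threshold by 20 dB.
At 20:1, output sits 20/20 = 1 dB above threshold.
GR = overshoot in − overshoot out = 20 − 1 = 19 dB.

19 dB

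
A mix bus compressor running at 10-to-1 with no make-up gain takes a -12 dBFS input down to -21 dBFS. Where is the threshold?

-22 dBFS

Gain reduction = -12 − (-21) = 9 dB; output overshoot = GR / (R − 1) = 9 / 9 = 1 dB.
Threshold = output − output overshoot = -21 − 1 = -22 dBFS.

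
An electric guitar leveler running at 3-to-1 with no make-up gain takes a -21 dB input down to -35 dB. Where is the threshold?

Let T be the threshold. Output overshoot = (input overshoot)/R, so -35 − T = (-21 − T)/3.
3·(-35 − T) = -21 − T → 2·T = -105 − (-21) = -84.
T = -84/2 = -42 dB.

-42 dB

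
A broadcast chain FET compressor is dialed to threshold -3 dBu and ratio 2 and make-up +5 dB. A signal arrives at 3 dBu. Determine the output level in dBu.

5 dBu

The input is 6 dB above the -3 dBu threshold.
At 2:1 the overshoot is divided by 2, leaving 3 dB above threshold.
So the level is -3 + 3 = 0 dBu; make-up adds 5 dB, giving 5 dBu.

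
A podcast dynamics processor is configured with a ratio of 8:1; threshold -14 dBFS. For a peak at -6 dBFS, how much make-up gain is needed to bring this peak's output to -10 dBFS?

3 dB

Without make-up, output = threshold + overshoot/8 = -14 + 1 = -13 dBFS.
Gap to target: 3 dB.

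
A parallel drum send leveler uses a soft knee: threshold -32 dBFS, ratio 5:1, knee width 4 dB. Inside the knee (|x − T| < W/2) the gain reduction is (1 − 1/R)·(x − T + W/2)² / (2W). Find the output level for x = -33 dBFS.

x − T + W/2 = -33 − (-32) + 2 = 1.
GR = (1 − 1/5) × 1² / 8 = 0.8 × 1 / 8 = 0.1 dB.
Output = -33 − 0.1 = -33.1 dBFS.

-33.1 dBFS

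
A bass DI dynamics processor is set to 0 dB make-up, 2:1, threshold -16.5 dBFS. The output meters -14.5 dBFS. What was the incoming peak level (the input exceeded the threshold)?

That's 2 dB above the -16.5 dBFS threshold.
Undo the ratio: input overshoot = 2 × 2 = 4 dB, giving input = -12.5 dBFS.

-12.5 dBFS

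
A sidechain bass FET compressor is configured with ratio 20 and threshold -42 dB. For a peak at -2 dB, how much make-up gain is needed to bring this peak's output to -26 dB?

Without make-up, output = threshold + overshoot/20 = -42 + 2 = -40 dB.
Gap to target: 14 dB.

14 dB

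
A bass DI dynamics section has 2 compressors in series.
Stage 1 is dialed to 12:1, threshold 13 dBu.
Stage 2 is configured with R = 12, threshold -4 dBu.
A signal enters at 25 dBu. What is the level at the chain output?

-2.5 dBu

Stage 1: overshoot 12 dB → 12/12 = 1 dB → 14 dBu.
Stage 2: overshoot 18 dB → 18/12 = 1.5 dB → -2.5 dBu.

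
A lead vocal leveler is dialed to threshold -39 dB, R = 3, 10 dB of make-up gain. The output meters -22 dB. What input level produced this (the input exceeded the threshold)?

-18 dB

Remove make-up: -22 − 10 = -32 dB.
The compressed level sits -32 − (-39) = 7 dB over threshold.
Before 3:1 compression the overshoot was 7 × 3 = 21 dB, so input = -39 + 21 = -18 dB.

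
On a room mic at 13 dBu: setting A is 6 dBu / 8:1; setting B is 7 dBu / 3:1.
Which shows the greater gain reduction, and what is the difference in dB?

A, by 2.125 dB

A: 7 dB over, compressed to 0.875 dB over, so 6.125 dB of GR.
B: 6 dB over, compressed to 2 dB over, so 4 dB of GR.
A reduces 2.125 dB more.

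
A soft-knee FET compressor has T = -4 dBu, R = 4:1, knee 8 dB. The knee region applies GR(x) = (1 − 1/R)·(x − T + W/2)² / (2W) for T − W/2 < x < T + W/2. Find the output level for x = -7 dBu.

-7.046875 dBu

x − T + W/2 = -7 − (-4) + 4 = 1.
GR = (1 − 1/4) × 1² / 16 = 0.75 × 1 / 16 = 0.046875 dB.
Output = -7 − 0.046875 = -7.046875 dBu.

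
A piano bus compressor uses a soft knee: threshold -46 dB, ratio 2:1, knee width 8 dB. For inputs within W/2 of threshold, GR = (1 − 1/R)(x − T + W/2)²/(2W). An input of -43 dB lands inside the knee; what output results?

-44.53125 dB

x − T + W/2 = -43 − (-46) + 4 = 7.
GR = (1 − 1/2) × 7² / 16 = 0.5 × 49 / 16 = 1.53125 dB.
Output = -43 − 1.53125 = -44.53125 dB.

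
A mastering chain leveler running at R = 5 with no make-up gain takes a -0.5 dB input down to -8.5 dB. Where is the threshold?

-10.5 dB

Input is 10 dB above T (since output overshoot × R = input overshoot: (-8.5 − T)·5 = -0.5 − T gives T = -10.5 dB).
Check: -10.5 + (-0.5 − (-10.5))/5 = -10.5 + 2 = -8.5 dB. ✓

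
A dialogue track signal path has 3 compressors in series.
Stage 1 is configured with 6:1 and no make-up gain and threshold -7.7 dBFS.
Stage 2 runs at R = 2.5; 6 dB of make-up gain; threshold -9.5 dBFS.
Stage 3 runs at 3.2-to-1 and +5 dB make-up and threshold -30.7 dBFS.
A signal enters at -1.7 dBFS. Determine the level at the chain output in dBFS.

Stage 1: -1.7 dBFS is 6 dB over -7.7 dBFS; at 6:1 that becomes 1 dB over, giving -6.7 dBFS.
Stage 2: 2.8 dB above -9.5 dBFS, reduced 2.5:1 to 1.12 dB above → -8.38 dBFS; +6 dB make-up → -2.38 dBFS.
Stage 3: 28.32 dB above -30.7 dBFS, reduced 3.2:1 to 8.85 dB above → -21.85 dBFS; +5 dB make-up → -16.85 dBFS.

-16.85 dBFS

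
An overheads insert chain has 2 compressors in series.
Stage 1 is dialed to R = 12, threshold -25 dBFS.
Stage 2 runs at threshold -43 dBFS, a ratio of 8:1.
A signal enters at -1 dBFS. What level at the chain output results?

-40.5 dBFS

Stage 1: 24 dB above -25 dBFS, reduced 12:1 to 2 dB above → -23 dBFS.
Stage 2: 20 dB above -43 dBFS, reduced 8:1 to 2.5 dB above → -40.5 dBFS.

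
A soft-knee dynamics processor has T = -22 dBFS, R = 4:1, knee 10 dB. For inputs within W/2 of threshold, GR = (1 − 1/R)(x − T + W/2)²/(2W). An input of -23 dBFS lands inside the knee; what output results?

x − T + W/2 = -23 − (-22) + 5 = 4.
GR = (1 − 1/4) × 4² / 20 = 0.75 × 16 / 20 = 0.6 dB.
Output = -23 − 0.6 = -23.6 dBFS.

-23.6 dBFS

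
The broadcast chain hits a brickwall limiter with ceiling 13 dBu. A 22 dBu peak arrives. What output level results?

13 dBu

The limiter clamps the peak to its 13 dBu ceiling.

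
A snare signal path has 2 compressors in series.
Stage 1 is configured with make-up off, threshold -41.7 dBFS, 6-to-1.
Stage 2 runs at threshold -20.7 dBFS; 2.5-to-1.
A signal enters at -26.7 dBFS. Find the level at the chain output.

Stage 1: 15 dB above -41.7 dBFS, reduced 6:1 to 2.5 dB above → -39.2 dBFS.
Stage 2: -39.2 dBFS ≤ -20.7 dBFS, so stage 2 doesn't engage; output -39.2 dBFS.

-39.2 dBFS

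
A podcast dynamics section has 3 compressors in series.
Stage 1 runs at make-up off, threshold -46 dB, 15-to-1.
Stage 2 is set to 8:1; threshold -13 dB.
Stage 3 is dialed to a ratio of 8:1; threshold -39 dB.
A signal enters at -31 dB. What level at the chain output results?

Stage 1: overshoot 15 dB → 15/15 = 1 dB → -45 dB.
Stage 2: -45 dB ≤ -13 dB, so stage 2 doesn't engage; output -45 dB.
Stage 3: below threshold (-45 ≤ -39); passes unchanged; output -45 dB.

-45 dB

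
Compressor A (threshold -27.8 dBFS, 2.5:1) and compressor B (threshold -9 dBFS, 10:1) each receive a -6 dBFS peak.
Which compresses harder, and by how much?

A, by 10.38 dB

A: GR = 21.8 − 21.8/2.5 = 13.08 dB.
B: GR = 3 − 3/10 = 2.7 dB.
A applies 10.38 dB more gain reduction.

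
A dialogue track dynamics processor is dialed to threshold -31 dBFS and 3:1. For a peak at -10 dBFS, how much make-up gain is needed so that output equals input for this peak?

Without make-up, output = threshold + overshoot/3 = -31 + 7 = -24 dBFS.
Gap to target: 14 dB.

14 dB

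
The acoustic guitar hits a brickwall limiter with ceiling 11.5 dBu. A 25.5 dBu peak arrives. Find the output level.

11.5 dBu

The limiter clamps the peak to its 11.5 dBu ceiling.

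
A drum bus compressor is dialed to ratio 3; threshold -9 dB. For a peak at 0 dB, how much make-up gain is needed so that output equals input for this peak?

Overshoot 9 dB → 9/3 = 3 dB after compression, so the compressed level is -9 + 3 = -6 dB.
Make-up = target − compressed = 0 − (-6) = 6 dB.

6 dB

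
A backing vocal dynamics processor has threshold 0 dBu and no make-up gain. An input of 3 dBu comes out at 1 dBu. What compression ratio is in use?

Input overshoot = 3 − 0 = 3 dB; output overshoot = 1 − 0 = 1 dB.
Ratio = 3 / 1 = 3.

3:1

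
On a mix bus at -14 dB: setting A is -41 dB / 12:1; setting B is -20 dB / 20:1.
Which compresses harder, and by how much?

A: GR = 27 − 27/12 = 24.75 dB.
B: GR = 6 − 6/20 = 5.7 dB.
A applies 19.05 dB more gain reduction.

A, by 19.05 dB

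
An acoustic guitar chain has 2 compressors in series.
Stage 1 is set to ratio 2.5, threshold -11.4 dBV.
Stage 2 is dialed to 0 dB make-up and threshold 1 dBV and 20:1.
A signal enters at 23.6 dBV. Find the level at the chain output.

Stage 1: overshoot 35 dB → 35/2.5 = 14 dB → 2.6 dBV.
Stage 2: 2.6 dBV is 1.6 dB over 1 dBV; at 20:1 that becomes 0.08 dB over, giving 1.08 dBV.

1.08 dBV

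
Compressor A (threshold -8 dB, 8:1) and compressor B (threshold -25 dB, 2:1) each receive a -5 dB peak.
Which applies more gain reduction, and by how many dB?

B, by 7.375 dB

A: GR = 3 − 3/8 = 2.625 dB.
B: GR = 20 − 20/2 = 10 dB.
B applies 7.375 dB more gain reduction.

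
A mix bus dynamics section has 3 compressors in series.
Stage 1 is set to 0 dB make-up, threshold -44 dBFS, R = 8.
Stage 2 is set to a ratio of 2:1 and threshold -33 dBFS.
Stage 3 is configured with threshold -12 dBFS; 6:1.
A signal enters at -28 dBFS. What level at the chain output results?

-42 dBFS

Stage 1: overshoot 16 dB → 16/8 = 2 dB → -42 dBFS.
Stage 2: -42 dBFS is at or below the -33 dBFS threshold — no compression; output -42 dBFS.
Stage 3: -42 dBFS is at or below the -12 dBFS threshold — no compression; output -42 dBFS.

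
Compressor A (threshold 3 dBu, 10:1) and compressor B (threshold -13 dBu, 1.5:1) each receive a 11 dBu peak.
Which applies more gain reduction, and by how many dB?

A: GR = 8 − 8/10 = 7.2 dB.
B: GR = 24 − 24/1.5 = 8 dB.
B reduces 0.8 dB more.

B, by 0.8 dB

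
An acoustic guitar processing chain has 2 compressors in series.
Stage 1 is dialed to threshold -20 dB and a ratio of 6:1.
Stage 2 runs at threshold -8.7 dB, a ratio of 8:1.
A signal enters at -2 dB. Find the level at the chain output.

-17 dB

Stage 1: overshoot 18 dB → 18/6 = 3 dB → -17 dB.
Stage 2: below threshold (-17 ≤ -8.7); passes unchanged; output -17 dB.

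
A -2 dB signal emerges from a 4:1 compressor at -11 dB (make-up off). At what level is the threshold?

Let T be the threshold. Output overshoot = (input overshoot)/R, so -11 − T = (-2 − T)/4.
4·(-11 − T) = -2 − T → 3·T = -44 − (-2) = -42.
T = -42/3 = -14 dB.

-14 dB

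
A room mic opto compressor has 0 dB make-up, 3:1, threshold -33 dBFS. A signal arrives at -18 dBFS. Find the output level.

The input is 15 dB above the -33 dBFS threshold.
The 15 dB excess becomes 5 dB after 3:1 reduction.
So the level is -33 + 5 = -28 dBFS.

-28 dBFS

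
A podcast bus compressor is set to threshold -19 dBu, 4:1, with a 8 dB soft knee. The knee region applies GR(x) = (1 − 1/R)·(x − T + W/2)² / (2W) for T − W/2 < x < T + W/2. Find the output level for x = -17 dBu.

-18.6875 dBu

x − T + W/2 = -17 − (-19) + 4 = 6.
GR = (1 − 1/4) × 6² / 16 = 0.75 × 36 / 16 = 1.6875 dB.
Output = -17 − 1.6875 = -18.6875 dBu.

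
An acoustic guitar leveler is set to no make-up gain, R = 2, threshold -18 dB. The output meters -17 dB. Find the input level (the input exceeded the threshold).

That's 1 dB above the -18 dB threshold.
Before 2:1 compression the overshoot was 1 × 2 = 2 dB, so input = -18 + 2 = -16 dB.

-16 dB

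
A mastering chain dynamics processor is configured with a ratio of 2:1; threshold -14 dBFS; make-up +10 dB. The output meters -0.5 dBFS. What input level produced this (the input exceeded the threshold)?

Stripping the +10 dB make-up gives -10.5 dBFS at the gain stage.
That's 3.5 dB above the -14 dBFS threshold.
Undo the ratio: input overshoot = 3.5 × 2 = 7 dB, giving input = -7 dBFS.

-7 dBFS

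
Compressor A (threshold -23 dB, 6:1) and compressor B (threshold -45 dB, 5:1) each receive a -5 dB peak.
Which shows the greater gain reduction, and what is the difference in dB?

A: GR = 18 − 18/6 = 15 dB.
B: GR = 40 − 40/5 = 32 dB.
B reduces 17 dB more.

B, by 17 dB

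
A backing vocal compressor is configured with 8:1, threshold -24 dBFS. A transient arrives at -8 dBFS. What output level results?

Overshoot: -8 − (-24) = 16 dB.
The 16 dB excess becomes 2 dB after 8:1 reduction.
That puts the output at -22 dBFS.

-22 dBFS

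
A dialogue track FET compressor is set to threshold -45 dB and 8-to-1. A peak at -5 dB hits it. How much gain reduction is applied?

35 dB

The signal is 40 dB above threshold.
At 8:1, output sits 40/8 = 5 dB above threshold.
GR = overshoot in − overshoot out = 40 − 5 = 35 dB.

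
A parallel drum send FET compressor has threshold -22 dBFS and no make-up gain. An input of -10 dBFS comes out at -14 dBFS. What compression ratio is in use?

Input overshoot = -10 − (-22) = 12 dB; output overshoot = -14 − (-22) = 8 dB.
Ratio = 12 / 8 = 1.5.

1.5:1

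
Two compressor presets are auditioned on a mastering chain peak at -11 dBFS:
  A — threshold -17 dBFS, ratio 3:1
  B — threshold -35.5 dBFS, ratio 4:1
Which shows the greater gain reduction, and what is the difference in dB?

A: GR = 6 − 6/3 = 4 dB.
B: GR = 24.5 − 24.5/4 = 18.375 dB.
B applies 14.375 dB more gain reduction.

B, by 14.375 dB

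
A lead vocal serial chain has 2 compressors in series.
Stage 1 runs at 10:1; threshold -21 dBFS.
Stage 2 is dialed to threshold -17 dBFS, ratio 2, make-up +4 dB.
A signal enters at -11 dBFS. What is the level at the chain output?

-16 dBFS

Stage 1: -11 dBFS is 10 dB over -21 dBFS; at 10:1 that becomes 1 dB over, giving -20 dBFS.
Stage 2: below threshold (-20 ≤ -17); passes unchanged; make-up brings it to -16 dBFS.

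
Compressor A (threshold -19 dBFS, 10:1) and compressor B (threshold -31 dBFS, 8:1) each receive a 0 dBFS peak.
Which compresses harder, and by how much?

B, by 10.025 dB

A: overshoot 19 dB → output overshoot 1.9 dB → GR 17.1 dB.
B: overshoot 31 dB → output overshoot 3.875 dB → GR 27.125 dB.
Difference: 10.025 dB in favour of B.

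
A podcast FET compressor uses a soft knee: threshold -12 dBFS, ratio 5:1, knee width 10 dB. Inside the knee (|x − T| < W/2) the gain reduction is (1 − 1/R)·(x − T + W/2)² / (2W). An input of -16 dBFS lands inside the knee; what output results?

x − T + W/2 = -16 − (-12) + 5 = 1.
GR = (1 − 1/5) × 1² / 20 = 0.8 × 1 / 20 = 0.04 dB.
Output = -16 − 0.04 = -16.04 dBFS.

-16.04 dBFS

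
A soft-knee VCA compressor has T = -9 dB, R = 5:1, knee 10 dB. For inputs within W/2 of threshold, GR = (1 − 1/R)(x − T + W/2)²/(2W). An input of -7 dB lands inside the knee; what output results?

-8.96 dB

x − T + W/2 = -7 − (-9) + 5 = 7.
GR = (1 − 1/5) × 7² / 20 = 0.8 × 49 / 20 = 1.96 dB.
Output = -7 − 1.96 = -8.96 dB.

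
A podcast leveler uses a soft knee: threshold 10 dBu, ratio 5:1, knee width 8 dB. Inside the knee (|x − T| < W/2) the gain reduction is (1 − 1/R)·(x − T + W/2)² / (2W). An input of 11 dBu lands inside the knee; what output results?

9.75 dBu

x − T + W/2 = 11 − 10 + 4 = 5.
GR = (1 − 1/5) × 5² / 16 = 0.8 × 25 / 16 = 1.25 dB.
Output = 11 − 1.25 = 9.75 dBu.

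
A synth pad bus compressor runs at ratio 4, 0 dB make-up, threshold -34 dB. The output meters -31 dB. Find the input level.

-22 dB

Post-compression overshoot = -31 − (-34) = 3 dB.
Undo the ratio: input overshoot = 3 × 4 = 12 dB, giving input = -22 dB.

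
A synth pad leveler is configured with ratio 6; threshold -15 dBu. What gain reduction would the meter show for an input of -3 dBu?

Overshoot = -3 − (-15) = 12 dB.
After 6:1 compression the overshoot becomes 12/6 = 2 dB.
So the signal is attenuated by 12 − 2 = 10 dB.

10 dB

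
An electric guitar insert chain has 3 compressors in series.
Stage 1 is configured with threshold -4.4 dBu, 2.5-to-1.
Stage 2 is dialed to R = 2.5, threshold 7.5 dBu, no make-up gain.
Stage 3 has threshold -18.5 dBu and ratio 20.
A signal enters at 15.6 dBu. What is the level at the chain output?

-17.395 dBu

Stage 1: 20 dB above -4.4 dBu, reduced 2.5:1 to 8 dB above → 3.6 dBu.
Stage 2: below threshold (3.6 ≤ 7.5); passes unchanged; output 3.6 dBu.
Stage 3: 3.6 dBu is 22.1 dB over -18.5 dBu; at 20:1 that becomes 1.105 dB over, giving -17.395 dBu.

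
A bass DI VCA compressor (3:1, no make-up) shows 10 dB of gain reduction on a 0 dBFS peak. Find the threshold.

-15 dBFS

Gain reduction = 0 − (-10) = 10 dB; output overshoot = GR / (R − 1) = 10 / 2 = 5 dB.
Threshold = output − output overshoot = -10 − 5 = -15 dBFS.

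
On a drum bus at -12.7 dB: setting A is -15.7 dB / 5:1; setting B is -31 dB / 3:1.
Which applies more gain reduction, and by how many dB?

A: 3 dB over, compressed to 0.6 dB over, so 2.4 dB of GR.
B: 18.3 dB over, compressed to 6.1 dB over, so 12.2 dB of GR.
B applies 9.8 dB more gain reduction.

B, by 9.8 dB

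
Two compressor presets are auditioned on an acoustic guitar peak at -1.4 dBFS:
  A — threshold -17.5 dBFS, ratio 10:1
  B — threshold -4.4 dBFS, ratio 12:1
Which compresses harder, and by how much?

A: 16.1 dB over, compressed to 1.61 dB over, so 14.49 dB of GR.
B: 3 dB over, compressed to 0.25 dB over, so 2.75 dB of GR.
A reduces 11.74 dB more.

A, by 11.74 dB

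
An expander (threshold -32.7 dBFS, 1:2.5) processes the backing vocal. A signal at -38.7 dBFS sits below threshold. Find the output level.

-47.7 dBFS

Below threshold, a 1:2.5 expander applies gain = (2.5−1)×(T − x) of attenuation.
(2.5−1) × 6 = 9 dB, so output = -38.7 − 9 = -47.7 dBFS.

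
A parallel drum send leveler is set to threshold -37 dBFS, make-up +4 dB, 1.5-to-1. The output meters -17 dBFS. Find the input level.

-13 dBFS

Remove make-up: -17 − 4 = -21 dBFS.
Post-compression overshoot = -21 − (-37) = 16 dB.
Undo the ratio: input overshoot = 16 × 1.5 = 24 dB, giving input = -13 dBFS.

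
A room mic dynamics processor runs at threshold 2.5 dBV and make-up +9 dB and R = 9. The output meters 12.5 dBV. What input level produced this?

Stripping the +9 dB make-up gives 3.5 dBV at the gain stage.
The compressed level sits 3.5 − 2.5 = 1 dB over threshold.
Input overshoot = R × output overshoot = 9 dB → input = 2.5 + 9 = 11.5 dBV.

11.5 dBV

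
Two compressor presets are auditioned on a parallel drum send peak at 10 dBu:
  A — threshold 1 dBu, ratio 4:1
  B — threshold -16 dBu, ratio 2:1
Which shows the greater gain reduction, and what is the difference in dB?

B, by 6.25 dB

A: GR = 9 − 9/4 = 6.75 dB.
B: GR = 26 − 26/2 = 13 dB.
B applies 6.25 dB more gain reduction.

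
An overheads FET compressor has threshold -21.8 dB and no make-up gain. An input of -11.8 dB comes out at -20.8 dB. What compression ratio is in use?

Input overshoot = -11.8 − (-21.8) = 10 dB; output overshoot = -20.8 − (-21.8) = 1 dB.
Ratio = 10 / 1 = 10.

10:1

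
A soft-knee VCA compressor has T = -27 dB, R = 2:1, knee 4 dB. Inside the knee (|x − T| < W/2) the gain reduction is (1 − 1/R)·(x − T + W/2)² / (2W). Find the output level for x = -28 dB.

x − T + W/2 = -28 − (-27) + 2 = 1.
GR = (1 − 1/2) × 1² / 8 = 0.5 × 1 / 8 = 0.0625 dB.
Output = -28 − 0.0625 = -28.0625 dB.

-28.0625 dB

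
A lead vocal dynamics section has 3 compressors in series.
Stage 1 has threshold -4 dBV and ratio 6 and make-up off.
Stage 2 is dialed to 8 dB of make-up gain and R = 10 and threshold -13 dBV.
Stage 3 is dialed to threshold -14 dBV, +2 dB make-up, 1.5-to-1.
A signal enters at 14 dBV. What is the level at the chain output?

-5.2 dBV

Stage 1: overshoot 18 dB → 18/6 = 3 dB → -1 dBV.
Stage 2: -1 dBV is 12 dB over -13 dBV; at 10:1 that becomes 1.2 dB over, giving -11.8 dBV; +8 dB make-up → -3.8 dBV.
Stage 3: 10.2 dB above -14 dBV, reduced 1.5:1 to 6.8 dB above → -7.2 dBV; +2 dB make-up → -5.2 dBV.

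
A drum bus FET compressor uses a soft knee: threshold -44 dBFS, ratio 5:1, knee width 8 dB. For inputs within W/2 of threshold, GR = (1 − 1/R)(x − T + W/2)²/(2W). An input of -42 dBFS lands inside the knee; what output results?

x − T + W/2 = -42 − (-44) + 4 = 6.
GR = (1 − 1/5) × 6² / 16 = 0.8 × 36 / 16 = 1.8 dB.
Output = -42 − 1.8 = -43.8 dBFS.

-43.8 dBFS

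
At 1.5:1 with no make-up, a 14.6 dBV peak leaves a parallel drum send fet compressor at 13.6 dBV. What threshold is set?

11.6 dBV

Input is 3 dB above T (since output overshoot × R = input overshoot: (13.6 − T)·1.5 = 14.6 − T gives T = 11.6 dBV).
Check: 11.6 + (14.6 − 11.6)/1.5 = 11.6 + 2 = 13.6 dBV. ✓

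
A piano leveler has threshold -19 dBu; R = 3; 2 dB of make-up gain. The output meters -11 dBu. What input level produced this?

-1 dBu

Before make-up, the level was -11 − 2 = -13 dBu.
That's 6 dB above the -19 dBu threshold.
Undo the ratio: input overshoot = 6 × 3 = 18 dB, giving input = -1 dBu.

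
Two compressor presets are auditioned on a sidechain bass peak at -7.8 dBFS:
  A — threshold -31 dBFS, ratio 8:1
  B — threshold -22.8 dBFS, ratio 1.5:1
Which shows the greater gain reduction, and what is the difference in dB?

A: 23.2 dB over, compressed to 2.9 dB over, so 20.3 dB of GR.
B: 15 dB over, compressed to 10 dB over, so 5 dB of GR.
A reduces 15.3 dB more.

A, by 15.3 dB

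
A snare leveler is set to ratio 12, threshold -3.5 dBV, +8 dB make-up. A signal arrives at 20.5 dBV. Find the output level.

20.5 dBV sits 24 dB over threshold.
The 24 dB excess becomes 2 dB after 12:1 reduction.
That puts the output at -1.5 dBV; make-up adds 8 dB, giving 6.5 dBV.

6.5 dBV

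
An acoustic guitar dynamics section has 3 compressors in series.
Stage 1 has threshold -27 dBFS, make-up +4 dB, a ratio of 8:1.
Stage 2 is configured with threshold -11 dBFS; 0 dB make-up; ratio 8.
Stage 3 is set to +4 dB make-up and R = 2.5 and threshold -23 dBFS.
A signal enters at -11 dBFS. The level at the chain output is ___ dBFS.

Stage 1: 16 dB above -27 dBFS, reduced 8:1 to 2 dB above → -25 dBFS; +4 dB make-up → -21 dBFS.
Stage 2: -21 dBFS ≤ -11 dBFS, so stage 2 doesn't engage; output -21 dBFS.
Stage 3: -21 dBFS is 2 dB over -23 dBFS; at 2.5:1 that becomes 0.8 dB over, giving -22.2 dBFS; +4 dB make-up → -18.2 dBFS.

-18.2 dBFS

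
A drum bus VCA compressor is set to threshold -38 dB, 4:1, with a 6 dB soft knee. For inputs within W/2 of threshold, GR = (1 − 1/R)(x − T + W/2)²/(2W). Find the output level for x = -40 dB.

-40.0625 dB

x − T + W/2 = -40 − (-38) + 3 = 1.
GR = (1 − 1/4) × 1² / 12 = 0.75 × 1 / 12 = 0.0625 dB.
Output = -40 − 0.0625 = -40.0625 dB.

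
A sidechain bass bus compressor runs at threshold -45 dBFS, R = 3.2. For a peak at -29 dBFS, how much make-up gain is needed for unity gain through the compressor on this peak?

Overshoot 16 dB → 16/3.2 = 5 dB after compression, so the compressed level is -45 + 5 = -40 dBFS.
Make-up = target − compressed = -29 − (-40) = 11 dB.

11 dB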